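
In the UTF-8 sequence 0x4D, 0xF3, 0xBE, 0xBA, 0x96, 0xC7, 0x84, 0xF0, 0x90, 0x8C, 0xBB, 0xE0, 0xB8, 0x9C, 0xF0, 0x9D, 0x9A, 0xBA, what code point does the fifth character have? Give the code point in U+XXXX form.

Offset 0: leading byte 0x4D = 01001101 → 1-byte char #1 = 4D.
Offset 1: leading byte 0xF3 = 11110011 → 4-byte char #2 = F3 BE BA 96.
Offset 5: leading byte 0xC7 = 11000111 → 2-byte char #3 = C7 84.
Offset 7: leading byte 0xF0 = 11110000 → 4-byte char #4 = F0 90 8C BB.
Offset 11: leading byte 0xE0 = 11100000 → 3-byte char #5 = E0 B8 9C.
Leading byte 0xE0 = 11100000 matches 1110xxxx → 3-byte sequence.
Byte 1: 0xE0 = 11100000, payload 0000 (4 bits).
Byte 2: 0xB8 = 10111000 (10xxxxxx ✓), payload 111000.
Byte 3: 0x9C = 10011100 (10xxxxxx ✓), payload 011100.
Concatenate: 0000111000011100 = 0xE1C (16 bits → U+0E1C).

U+0E1C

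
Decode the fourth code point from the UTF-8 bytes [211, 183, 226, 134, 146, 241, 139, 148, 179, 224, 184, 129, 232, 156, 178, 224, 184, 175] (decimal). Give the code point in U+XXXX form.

Offset 0: leading byte 0xD3 = 11010011 → 2-byte char #1 = D3 B7.
Offset 2: leading byte 0xE2 = 11100010 → 3-byte char #2 = E2 86 92.
Offset 5: leading byte 0xF1 = 11110001 → 4-byte char #3 = F1 8B 94 B3.
Offset 9: leading byte 0xE0 = 11100000 → 3-byte char #4 = E0 B8 81.
Leading byte 0xE0 = 11100000 matches 1110xxxx → 3-byte sequence.
Byte 1: 0xE0 = 11100000, payload 0000 (4 bits).
Byte 2: 0xB8 = 10111000 (10xxxxxx ✓), payload 111000.
Byte 3: 0x81 = 10000001 (10xxxxxx ✓), payload 000001.
Concatenate: 0000111000000001 = 0xE01 (16 bits → U+0E01).

U+0E01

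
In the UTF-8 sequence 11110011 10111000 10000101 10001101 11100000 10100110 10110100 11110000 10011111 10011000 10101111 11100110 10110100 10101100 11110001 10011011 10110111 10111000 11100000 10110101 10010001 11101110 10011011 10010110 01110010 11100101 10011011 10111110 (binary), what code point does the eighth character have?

U+0072

Offset 0: leading byte 0xF3 = 11110011 → 4-byte char #1 = F3 B8 85 8D.
Offset 4: leading byte 0xE0 = 11100000 → 3-byte char #2 = E0 A6 B4.
Offset 7: leading byte 0xF0 = 11110000 → 4-byte char #3 = F0 9F 98 AF.
Offset 11: leading byte 0xE6 = 11100110 → 3-byte char #4 = E6 B4 AC.
Offset 14: leading byte 0xF1 = 11110001 → 4-byte char #5 = F1 9B B7 B8.
Offset 18: leading byte 0xE0 = 11100000 → 3-byte char #6 = E0 B5 91.
Offset 21: leading byte 0xEE = 11101110 → 3-byte char #7 = EE 9B 96.
Offset 24: leading byte 0x72 = 01110010 → 1-byte char #8 = 72.
Leading byte 0x72 = 01110010 matches 0xxxxxxx → 1-byte sequence.
Byte 1: 0x72 = 01110010, payload 1110010 (7 bits).
Concatenate: 1110010 = 0x72 (7 bits → U+0072).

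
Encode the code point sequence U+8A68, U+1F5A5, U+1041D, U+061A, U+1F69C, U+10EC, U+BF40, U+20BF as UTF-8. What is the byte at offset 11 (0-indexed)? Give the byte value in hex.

0xD8

U+8A68 → 3-byte form E8 A9 A8 at offsets 0–2.
U+1F5A5 → 4-byte form F0 9F 96 A5 at offsets 3–6.
U+1041D → 4-byte form F0 90 90 9D at offsets 7–10.
U+061A → 2-byte form D8 9A at offsets 11–12.
Offset 11 falls in char 4's range; it's byte 1 of D8 9A = 0xD8.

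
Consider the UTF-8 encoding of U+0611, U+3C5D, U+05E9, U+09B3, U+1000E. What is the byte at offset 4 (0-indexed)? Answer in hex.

0x9D

U+0611 → 2-byte form D8 91 at offsets 0–1.
U+3C5D → 3-byte form E3 B1 9D at offsets 2–4.
Offset 4 falls in char 2's range; it's byte 3 of E3 B1 9D = 0x9D.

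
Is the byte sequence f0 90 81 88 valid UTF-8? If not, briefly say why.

valid

Leading byte 0xF0 = 11110000 → 4-byte form.
Continuation bytes 0x90=10010000, 0x81=10000001, 0x88=10001000 all match 10xxxxxx.
Decoded value 0x10048 is ≥ 0x10000 (shortest form) and not a surrogate.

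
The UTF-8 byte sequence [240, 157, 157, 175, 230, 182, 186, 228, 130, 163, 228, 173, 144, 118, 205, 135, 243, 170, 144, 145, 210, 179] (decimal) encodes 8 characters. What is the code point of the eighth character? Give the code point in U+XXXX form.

U+04B3

Offset 0: leading byte 0xF0 = 11110000 → 4-byte char #1 = F0 9D 9D AF.
Offset 4: leading byte 0xE6 = 11100110 → 3-byte char #2 = E6 B6 BA.
Offset 7: leading byte 0xE4 = 11100100 → 3-byte char #3 = E4 82 A3.
Offset 10: leading byte 0xE4 = 11100100 → 3-byte char #4 = E4 AD 90.
Offset 13: leading byte 0x76 = 01110110 → 1-byte char #5 = 76.
Offset 14: leading byte 0xCD = 11001101 → 2-byte char #6 = CD 87.
Offset 16: leading byte 0xF3 = 11110011 → 4-byte char #7 = F3 AA 90 91.
Offset 20: leading byte 0xD2 = 11010010 → 2-byte char #8 = D2 B3.
Leading byte 0xD2 = 11010010 matches 110xxxxx → 2-byte sequence.
Byte 1: 0xD2 = 11010010, payload 10010 (5 bits).
Byte 2: 0xB3 = 10110011 (10xxxxxx ✓), payload 110011.
Concatenate: 10010110011 = 0x4B3 (11 bits → U+04B3).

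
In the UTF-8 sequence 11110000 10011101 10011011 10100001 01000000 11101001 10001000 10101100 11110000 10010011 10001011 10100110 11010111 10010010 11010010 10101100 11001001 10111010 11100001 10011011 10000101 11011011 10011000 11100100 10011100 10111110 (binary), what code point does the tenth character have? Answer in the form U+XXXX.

Offset 0: leading byte 0xF0 = 11110000 → 4-byte char #1 = F0 9D 9B A1.
Offset 4: leading byte 0x40 = 01000000 → 1-byte char #2 = 40.
Offset 5: leading byte 0xE9 = 11101001 → 3-byte char #3 = E9 88 AC.
Offset 8: leading byte 0xF0 = 11110000 → 4-byte char #4 = F0 93 8B A6.
Offset 12: leading byte 0xD7 = 11010111 → 2-byte char #5 = D7 92.
Offset 14: leading byte 0xD2 = 11010010 → 2-byte char #6 = D2 AC.
Offset 16: leading byte 0xC9 = 11001001 → 2-byte char #7 = C9 BA.
Offset 18: leading byte 0xE1 = 11100001 → 3-byte char #8 = E1 9B 85.
Offset 21: leading byte 0xDB = 11011011 → 2-byte char #9 = DB 98.
Offset 23: leading byte 0xE4 = 11100100 → 3-byte char #10 = E4 9C BE.
Leading byte 0xE4 = 11100100 matches 1110xxxx → 3-byte sequence.
Byte 1: 0xE4 = 11100100, payload 0100 (4 bits).
Byte 2: 0x9C = 10011100 (10xxxxxx ✓), payload 011100.
Byte 3: 0xBE = 10111110 (10xxxxxx ✓), payload 111110.
Concatenate: 0100011100111110 = 0x473E (16 bits → U+473E).

U+473E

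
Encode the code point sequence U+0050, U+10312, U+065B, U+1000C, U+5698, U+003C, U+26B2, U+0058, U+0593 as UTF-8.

U+0050: 1-byte form → 50.
U+10312: 4-byte form → F0 90 8C 92.
U+065B: 2-byte form → D9 9B.
U+1000C: 4-byte form → F0 90 80 8C.
U+5698: 3-byte form → E5 9A 98.
U+003C: 1-byte form → 3C.
U+26B2: 3-byte form → E2 9A B2.
U+0058: 1-byte form → 58.
U+0593: 2-byte form → D6 93.
Concatenated (21 bytes): 50 F0 90 8C 92 D9 9B F0 90 80 8C E5 9A 98 3C E2 9A B2 58 D6 93.

50 F0 90 8C 92 D9 9B F0 90 80 8C E5 9A 98 3C E2 9A B2 58 D6 93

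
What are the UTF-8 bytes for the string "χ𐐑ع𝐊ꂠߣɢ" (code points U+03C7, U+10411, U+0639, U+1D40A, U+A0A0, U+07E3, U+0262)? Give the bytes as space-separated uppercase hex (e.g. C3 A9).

CF 87 F0 90 90 91 D8 B9 F0 9D 90 8A EA 82 A0 DF A3 C9 A2

U+03C7: 2-byte form → CF 87.
U+10411: 4-byte form → F0 90 90 91.
U+0639: 2-byte form → D8 B9.
U+1D40A: 4-byte form → F0 9D 90 8A.
U+A0A0: 3-byte form → EA 82 A0.
U+07E3: 2-byte form → DF A3.
U+0262: 2-byte form → C9 A2.
Concatenated (19 bytes): CF 87 F0 90 90 91 D8 B9 F0 9D 90 8A EA 82 A0 DF A3 C9 A2.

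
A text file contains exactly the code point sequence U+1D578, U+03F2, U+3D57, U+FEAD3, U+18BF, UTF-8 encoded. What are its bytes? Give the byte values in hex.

U+1D578: 4-byte form → F0 9D 95 B8.
U+03F2: 2-byte form → CF B2.
U+3D57: 3-byte form → E3 B5 97.
U+FEAD3: 4-byte form → F3 BE AB 93.
U+18BF: 3-byte form → E1 A2 BF.
Concatenated (16 bytes): F0 9D 95 B8 CF B2 E3 B5 97 F3 BE AB 93 E1 A2 BF.

F0 9D 95 B8 CF B2 E3 B5 97 F3 BE AB 93 E1 A2 BF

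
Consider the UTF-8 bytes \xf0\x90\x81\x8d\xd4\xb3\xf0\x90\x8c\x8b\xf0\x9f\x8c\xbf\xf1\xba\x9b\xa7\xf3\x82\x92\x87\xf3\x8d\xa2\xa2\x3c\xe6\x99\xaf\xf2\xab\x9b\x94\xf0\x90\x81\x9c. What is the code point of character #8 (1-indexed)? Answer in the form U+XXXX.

U+003C

Offset 0: leading byte 0xF0 = 11110000 → 4-byte char #1 = F0 90 81 8D.
Offset 4: leading byte 0xD4 = 11010100 → 2-byte char #2 = D4 B3.
Offset 6: leading byte 0xF0 = 11110000 → 4-byte char #3 = F0 90 8C 8B.
Offset 10: leading byte 0xF0 = 11110000 → 4-byte char #4 = F0 9F 8C BF.
Offset 14: leading byte 0xF1 = 11110001 → 4-byte char #5 = F1 BA 9B A7.
Offset 18: leading byte 0xF3 = 11110011 → 4-byte char #6 = F3 82 92 87.
Offset 22: leading byte 0xF3 = 11110011 → 4-byte char #7 = F3 8D A2 A2.
Offset 26: leading byte 0x3C = 00111100 → 1-byte char #8 = 3C.
Leading byte 0x3C = 00111100 matches 0xxxxxxx → 1-byte sequence.
Byte 1: 0x3C = 00111100, payload 0111100 (7 bits).
Concatenate: 0111100 = 0x3C (7 bits → U+003C).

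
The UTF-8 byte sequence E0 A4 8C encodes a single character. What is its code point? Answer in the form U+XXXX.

Leading byte 0xE0 = 11100000 matches 1110xxxx → 3-byte sequence.
Byte 1: 0xE0 = 11100000, payload 0000 (4 bits).
Byte 2: 0xA4 = 10100100 (10xxxxxx ✓), payload 100100.
Byte 3: 0x8C = 10001100 (10xxxxxx ✓), payload 001100.
Concatenate: 0000100100001100 = 0x90C (16 bits → U+090C).

U+090C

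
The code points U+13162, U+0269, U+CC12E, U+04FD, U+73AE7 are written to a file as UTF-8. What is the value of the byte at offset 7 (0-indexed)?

0x8C

U+13162 → 4-byte form F0 93 85 A2 at offsets 0–3.
U+0269 → 2-byte form C9 A9 at offsets 4–5.
U+CC12E → 4-byte form F3 8C 84 AE at offsets 6–9.
Offset 7 falls in char 3's range; it's byte 2 of F3 8C 84 AE = 0x8C.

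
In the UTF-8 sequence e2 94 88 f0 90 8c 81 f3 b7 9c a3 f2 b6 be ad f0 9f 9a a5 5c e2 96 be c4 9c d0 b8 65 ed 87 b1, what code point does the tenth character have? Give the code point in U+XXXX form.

Offset 0: leading byte 0xE2 = 11100010 → 3-byte char #1 = E2 94 88.
Offset 3: leading byte 0xF0 = 11110000 → 4-byte char #2 = F0 90 8C 81.
Offset 7: leading byte 0xF3 = 11110011 → 4-byte char #3 = F3 B7 9C A3.
Offset 11: leading byte 0xF2 = 11110010 → 4-byte char #4 = F2 B6 BE AD.
Offset 15: leading byte 0xF0 = 11110000 → 4-byte char #5 = F0 9F 9A A5.
Offset 19: leading byte 0x5C = 01011100 → 1-byte char #6 = 5C.
Offset 20: leading byte 0xE2 = 11100010 → 3-byte char #7 = E2 96 BE.
Offset 23: leading byte 0xC4 = 11000100 → 2-byte char #8 = C4 9C.
Offset 25: leading byte 0xD0 = 11010000 → 2-byte char #9 = D0 B8.
Offset 27: leading byte 0x65 = 01100101 → 1-byte char #10 = 65.
Leading byte 0x65 = 01100101 matches 0xxxxxxx → 1-byte sequence.
Byte 1: 0x65 = 01100101, payload 1100101 (7 bits).
Concatenate: 1100101 = 0x65 (7 bits → U+0065).

U+0065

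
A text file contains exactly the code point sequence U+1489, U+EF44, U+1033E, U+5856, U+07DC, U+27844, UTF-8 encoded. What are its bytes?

E1 92 89 EE BD 84 F0 90 8C BE E5 A1 96 DF 9C F0 A7 A1 84

U+1489: 3-byte form → E1 92 89.
U+EF44: 3-byte form → EE BD 84.
U+1033E: 4-byte form → F0 90 8C BE.
U+5856: 3-byte form → E5 A1 96.
U+07DC: 2-byte form → DF 9C.
U+27844: 4-byte form → F0 A7 A1 84.
Concatenated (19 bytes): E1 92 89 EE BD 84 F0 90 8C BE E5 A1 96 DF 9C F0 A7 A1 84.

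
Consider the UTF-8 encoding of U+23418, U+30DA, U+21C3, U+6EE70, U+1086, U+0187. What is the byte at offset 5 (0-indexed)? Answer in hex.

U+23418 → 4-byte form F0 A3 90 98 at offsets 0–3.
U+30DA → 3-byte form E3 83 9A at offsets 4–6.
Offset 5 falls in char 2's range; it's byte 2 of E3 83 9A = 0x83.

0x83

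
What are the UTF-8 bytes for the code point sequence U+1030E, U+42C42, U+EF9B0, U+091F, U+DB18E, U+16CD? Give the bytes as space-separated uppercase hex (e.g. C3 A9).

U+1030E: 4-byte form → F0 90 8C 8E.
U+42C42: 4-byte form → F1 82 B1 82.
U+EF9B0: 4-byte form → F3 AF A6 B0.
U+091F: 3-byte form → E0 A4 9F.
U+DB18E: 4-byte form → F3 9B 86 8E.
U+16CD: 3-byte form → E1 9B 8D.
Concatenated (22 bytes): F0 90 8C 8E F1 82 B1 82 F3 AF A6 B0 E0 A4 9F F3 9B 86 8E E1 9B 8D.

F0 90 8C 8E F1 82 B1 82 F3 AF A6 B0 E0 A4 9F F3 9B 86 8E E1 9B 8D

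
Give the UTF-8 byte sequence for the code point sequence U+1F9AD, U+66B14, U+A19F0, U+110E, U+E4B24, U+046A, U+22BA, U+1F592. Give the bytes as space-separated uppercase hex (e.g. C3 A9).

F0 9F A6 AD F1 A6 AC 94 F2 A1 A7 B0 E1 84 8E F3 A4 AC A4 D1 AA E2 8A BA F0 9F 96 92

U+1F9AD: 4-byte form → F0 9F A6 AD.
U+66B14: 4-byte form → F1 A6 AC 94.
U+A19F0: 4-byte form → F2 A1 A7 B0.
U+110E: 3-byte form → E1 84 8E.
U+E4B24: 4-byte form → F3 A4 AC A4.
U+046A: 2-byte form → D1 AA.
U+22BA: 3-byte form → E2 8A BA.
U+1F592: 4-byte form → F0 9F 96 92.
Concatenated (28 bytes): F0 9F A6 AD F1 A6 AC 94 F2 A1 A7 B0 E1 84 8E F3 A4 AC A4 D1 AA E2 8A BA F0 9F 96 92.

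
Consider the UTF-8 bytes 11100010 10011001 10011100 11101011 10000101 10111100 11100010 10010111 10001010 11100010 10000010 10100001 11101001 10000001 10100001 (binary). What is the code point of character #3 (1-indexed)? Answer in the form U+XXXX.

U+25CA

Offset 0: leading byte 0xE2 = 11100010 → 3-byte char #1 = E2 99 9C.
Offset 3: leading byte 0xEB = 11101011 → 3-byte char #2 = EB 85 BC.
Offset 6: leading byte 0xE2 = 11100010 → 3-byte char #3 = E2 97 8A.
Leading byte 0xE2 = 11100010 matches 1110xxxx → 3-byte sequence.
Byte 1: 0xE2 = 11100010, payload 0010 (4 bits).
Byte 2: 0x97 = 10010111 (10xxxxxx ✓), payload 010111.
Byte 3: 0x8A = 10001010 (10xxxxxx ✓), payload 001010.
Concatenate: 0010010111001010 = 0x25CA (16 bits → U+25CA).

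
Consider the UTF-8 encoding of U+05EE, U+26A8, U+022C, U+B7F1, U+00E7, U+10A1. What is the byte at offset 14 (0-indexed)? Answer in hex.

U+05EE → 2-byte form D7 AE at offsets 0–1.
U+26A8 → 3-byte form E2 9A A8 at offsets 2–4.
U+022C → 2-byte form C8 AC at offsets 5–6.
U+B7F1 → 3-byte form EB 9F B1 at offsets 7–9.
U+00E7 → 2-byte form C3 A7 at offsets 10–11.
U+10A1 → 3-byte form E1 82 A1 at offsets 12–14.
Offset 14 falls in char 6's range; it's byte 3 of E1 82 A1 = 0xA1.

0xA1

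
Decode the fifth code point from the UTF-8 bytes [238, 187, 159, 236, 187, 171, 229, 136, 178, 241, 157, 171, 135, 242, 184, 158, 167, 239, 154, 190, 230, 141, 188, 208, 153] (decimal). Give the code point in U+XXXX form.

Offset 0: leading byte 0xEE = 11101110 → 3-byte char #1 = EE BB 9F.
Offset 3: leading byte 0xEC = 11101100 → 3-byte char #2 = EC BB AB.
Offset 6: leading byte 0xE5 = 11100101 → 3-byte char #3 = E5 88 B2.
Offset 9: leading byte 0xF1 = 11110001 → 4-byte char #4 = F1 9D AB 87.
Offset 13: leading byte 0xF2 = 11110010 → 4-byte char #5 = F2 B8 9E A7.
Leading byte 0xF2 = 11110010 matches 11110xxx → 4-byte sequence.
Byte 1: 0xF2 = 11110010, payload 010 (3 bits).
Byte 2: 0xB8 = 10111000 (10xxxxxx ✓), payload 111000.
Byte 3: 0x9E = 10011110 (10xxxxxx ✓), payload 011110.
Byte 4: 0xA7 = 10100111 (10xxxxxx ✓), payload 100111.
Concatenate: 010111000011110100111 = 0xB87A7 (21 bits → U+B87A7).

U+B87A7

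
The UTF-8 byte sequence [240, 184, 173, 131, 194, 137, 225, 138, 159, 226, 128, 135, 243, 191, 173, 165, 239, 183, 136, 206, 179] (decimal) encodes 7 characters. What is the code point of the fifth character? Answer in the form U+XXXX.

U+FFB65

Offset 0: leading byte 0xF0 = 11110000 → 4-byte char #1 = F0 B8 AD 83.
Offset 4: leading byte 0xC2 = 11000010 → 2-byte char #2 = C2 89.
Offset 6: leading byte 0xE1 = 11100001 → 3-byte char #3 = E1 8A 9F.
Offset 9: leading byte 0xE2 = 11100010 → 3-byte char #4 = E2 80 87.
Offset 12: leading byte 0xF3 = 11110011 → 4-byte char #5 = F3 BF AD A5.
Leading byte 0xF3 = 11110011 matches 11110xxx → 4-byte sequence.
Byte 1: 0xF3 = 11110011, payload 011 (3 bits).
Byte 2: 0xBF = 10111111 (10xxxxxx ✓), payload 111111.
Byte 3: 0xAD = 10101101 (10xxxxxx ✓), payload 101101.
Byte 4: 0xA5 = 10100101 (10xxxxxx ✓), payload 100101.
Concatenate: 011111111101101100101 = 0xFFB65 (21 bits → U+FFB65).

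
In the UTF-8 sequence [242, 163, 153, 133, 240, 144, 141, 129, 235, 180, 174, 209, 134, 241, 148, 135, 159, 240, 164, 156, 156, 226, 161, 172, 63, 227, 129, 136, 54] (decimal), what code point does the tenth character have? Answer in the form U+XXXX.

Offset 0: leading byte 0xF2 = 11110010 → 4-byte char #1 = F2 A3 99 85.
Offset 4: leading byte 0xF0 = 11110000 → 4-byte char #2 = F0 90 8D 81.
Offset 8: leading byte 0xEB = 11101011 → 3-byte char #3 = EB B4 AE.
Offset 11: leading byte 0xD1 = 11010001 → 2-byte char #4 = D1 86.
Offset 13: leading byte 0xF1 = 11110001 → 4-byte char #5 = F1 94 87 9F.
Offset 17: leading byte 0xF0 = 11110000 → 4-byte char #6 = F0 A4 9C 9C.
Offset 21: leading byte 0xE2 = 11100010 → 3-byte char #7 = E2 A1 AC.
Offset 24: leading byte 0x3F = 00111111 → 1-byte char #8 = 3F.
Offset 25: leading byte 0xE3 = 11100011 → 3-byte char #9 = E3 81 88.
Offset 28: leading byte 0x36 = 00110110 → 1-byte char #10 = 36.
Leading byte 0x36 = 00110110 matches 0xxxxxxx → 1-byte sequence.
Byte 1: 0x36 = 00110110, payload 0110110 (7 bits).
Concatenate: 0110110 = 0x36 (7 bits → U+0036).

U+0036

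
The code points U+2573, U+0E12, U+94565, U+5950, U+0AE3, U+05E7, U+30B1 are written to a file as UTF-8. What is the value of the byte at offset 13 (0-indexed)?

0xE0

U+2573 → 3-byte form E2 95 B3 at offsets 0–2.
U+0E12 → 3-byte form E0 B8 92 at offsets 3–5.
U+94565 → 4-byte form F2 94 95 A5 at offsets 6–9.
U+5950 → 3-byte form E5 A5 90 at offsets 10–12.
U+0AE3 → 3-byte form E0 AB A3 at offsets 13–15.
Offset 13 falls in char 5's range; it's byte 1 of E0 AB A3 = 0xE0.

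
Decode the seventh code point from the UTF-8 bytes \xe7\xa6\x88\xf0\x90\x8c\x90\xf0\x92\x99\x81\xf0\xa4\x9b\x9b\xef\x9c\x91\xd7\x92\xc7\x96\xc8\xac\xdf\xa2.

Offset 0: leading byte 0xE7 = 11100111 → 3-byte char #1 = E7 A6 88.
Offset 3: leading byte 0xF0 = 11110000 → 4-byte char #2 = F0 90 8C 90.
Offset 7: leading byte 0xF0 = 11110000 → 4-byte char #3 = F0 92 99 81.
Offset 11: leading byte 0xF0 = 11110000 → 4-byte char #4 = F0 A4 9B 9B.
Offset 15: leading byte 0xEF = 11101111 → 3-byte char #5 = EF 9C 91.
Offset 18: leading byte 0xD7 = 11010111 → 2-byte char #6 = D7 92.
Offset 20: leading byte 0xC7 = 11000111 → 2-byte char #7 = C7 96.
Leading byte 0xC7 = 11000111 matches 110xxxxx → 2-byte sequence.
Byte 1: 0xC7 = 11000111, payload 00111 (5 bits).
Byte 2: 0x96 = 10010110 (10xxxxxx ✓), payload 010110.
Concatenate: 00111010110 = 0x1D6 (11 bits → U+01D6).

U+01D6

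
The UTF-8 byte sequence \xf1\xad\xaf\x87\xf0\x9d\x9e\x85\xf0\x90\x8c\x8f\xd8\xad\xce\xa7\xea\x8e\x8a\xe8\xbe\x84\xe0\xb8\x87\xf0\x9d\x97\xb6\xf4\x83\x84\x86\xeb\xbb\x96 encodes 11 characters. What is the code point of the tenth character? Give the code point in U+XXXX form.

Offset 0: leading byte 0xF1 = 11110001 → 4-byte char #1 = F1 AD AF 87.
Offset 4: leading byte 0xF0 = 11110000 → 4-byte char #2 = F0 9D 9E 85.
Offset 8: leading byte 0xF0 = 11110000 → 4-byte char #3 = F0 90 8C 8F.
Offset 12: leading byte 0xD8 = 11011000 → 2-byte char #4 = D8 AD.
Offset 14: leading byte 0xCE = 11001110 → 2-byte char #5 = CE A7.
Offset 16: leading byte 0xEA = 11101010 → 3-byte char #6 = EA 8E 8A.
Offset 19: leading byte 0xE8 = 11101000 → 3-byte char #7 = E8 BE 84.
Offset 22: leading byte 0xE0 = 11100000 → 3-byte char #8 = E0 B8 87.
Offset 25: leading byte 0xF0 = 11110000 → 4-byte char #9 = F0 9D 97 B6.
Offset 29: leading byte 0xF4 = 11110100 → 4-byte char #10 = F4 83 84 86.
Leading byte 0xF4 = 11110100 matches 11110xxx → 4-byte sequence.
Byte 1: 0xF4 = 11110100, payload 100 (3 bits).
Byte 2: 0x83 = 10000011 (10xxxxxx ✓), payload 000011.
Byte 3: 0x84 = 10000100 (10xxxxxx ✓), payload 000100.
Byte 4: 0x86 = 10000110 (10xxxxxx ✓), payload 000110.
Concatenate: 100000011000100000110 = 0x103106 (21 bits → U+103106).

U+103106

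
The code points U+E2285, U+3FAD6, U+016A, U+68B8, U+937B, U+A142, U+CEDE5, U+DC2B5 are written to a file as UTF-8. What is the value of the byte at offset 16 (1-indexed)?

1-indexed offset 16 is 0-indexed offset 15.
U+E2285 → 4-byte form F3 A2 8A 85 at offsets 0–3.
U+3FAD6 → 4-byte form F0 BF AB 96 at offsets 4–7.
U+016A → 2-byte form C5 AA at offsets 8–9.
U+68B8 → 3-byte form E6 A2 B8 at offsets 10–12.
U+937B → 3-byte form E9 8D BB at offsets 13–15.
Offset 15 falls in char 5's range; it's byte 3 of E9 8D BB = 0xBB.

0xBB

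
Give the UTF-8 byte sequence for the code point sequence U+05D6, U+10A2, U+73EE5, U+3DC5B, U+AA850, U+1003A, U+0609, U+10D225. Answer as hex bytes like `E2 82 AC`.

D7 96 E1 82 A2 F1 B3 BB A5 F0 BD B1 9B F2 AA A1 90 F0 90 80 BA D8 89 F4 8D 88 A5

U+05D6: 2-byte form → D7 96.
U+10A2: 3-byte form → E1 82 A2.
U+73EE5: 4-byte form → F1 B3 BB A5.
U+3DC5B: 4-byte form → F0 BD B1 9B.
U+AA850: 4-byte form → F2 AA A1 90.
U+1003A: 4-byte form → F0 90 80 BA.
U+0609: 2-byte form → D8 89.
U+10D225: 4-byte form → F4 8D 88 A5.
Concatenated (27 bytes): D7 96 E1 82 A2 F1 B3 BB A5 F0 BD B1 9B F2 AA A1 90 F0 90 80 BA D8 89 F4 8D 88 A5.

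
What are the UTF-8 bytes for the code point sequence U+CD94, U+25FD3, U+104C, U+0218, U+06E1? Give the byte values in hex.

U+CD94: 3-byte form → EC B6 94.
U+25FD3: 4-byte form → F0 A5 BF 93.
U+104C: 3-byte form → E1 81 8C.
U+0218: 2-byte form → C8 98.
U+06E1: 2-byte form → DB A1.
Concatenated (14 bytes): EC B6 94 F0 A5 BF 93 E1 81 8C C8 98 DB A1.

EC B6 94 F0 A5 BF 93 E1 81 8C C8 98 DB A1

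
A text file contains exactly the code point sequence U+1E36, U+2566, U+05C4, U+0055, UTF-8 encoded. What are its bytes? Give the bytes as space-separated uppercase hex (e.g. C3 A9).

U+1E36: 3-byte form → E1 B8 B6.
U+2566: 3-byte form → E2 95 A6.
U+05C4: 2-byte form → D7 84.
U+0055: 1-byte form → 55.
Concatenated (9 bytes): E1 B8 B6 E2 95 A6 D7 84 55.

E1 B8 B6 E2 95 A6 D7 84 55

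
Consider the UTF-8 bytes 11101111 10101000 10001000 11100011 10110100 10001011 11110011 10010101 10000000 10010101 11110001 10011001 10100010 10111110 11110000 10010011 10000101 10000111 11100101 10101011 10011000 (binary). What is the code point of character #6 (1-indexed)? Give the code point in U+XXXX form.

U+5AD8

Offset 0: leading byte 0xEF = 11101111 → 3-byte char #1 = EF A8 88.
Offset 3: leading byte 0xE3 = 11100011 → 3-byte char #2 = E3 B4 8B.
Offset 6: leading byte 0xF3 = 11110011 → 4-byte char #3 = F3 95 80 95.
Offset 10: leading byte 0xF1 = 11110001 → 4-byte char #4 = F1 99 A2 BE.
Offset 14: leading byte 0xF0 = 11110000 → 4-byte char #5 = F0 93 85 87.
Offset 18: leading byte 0xE5 = 11100101 → 3-byte char #6 = E5 AB 98.
Leading byte 0xE5 = 11100101 matches 1110xxxx → 3-byte sequence.
Byte 1: 0xE5 = 11100101, payload 0101 (4 bits).
Byte 2: 0xAB = 10101011 (10xxxxxx ✓), payload 101011.
Byte 3: 0x98 = 10011000 (10xxxxxx ✓), payload 011000.
Concatenate: 0101101011011000 = 0x5AD8 (16 bits → U+5AD8).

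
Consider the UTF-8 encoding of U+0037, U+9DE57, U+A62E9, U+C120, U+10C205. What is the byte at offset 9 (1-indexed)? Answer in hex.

0xA9

1-indexed offset 9 is 0-indexed offset 8.
U+0037 → 1-byte form 37 at offsets 0–0.
U+9DE57 → 4-byte form F2 9D B9 97 at offsets 1–4.
U+A62E9 → 4-byte form F2 A6 8B A9 at offsets 5–8.
Offset 8 falls in char 3's range; it's byte 4 of F2 A6 8B A9 = 0xA9.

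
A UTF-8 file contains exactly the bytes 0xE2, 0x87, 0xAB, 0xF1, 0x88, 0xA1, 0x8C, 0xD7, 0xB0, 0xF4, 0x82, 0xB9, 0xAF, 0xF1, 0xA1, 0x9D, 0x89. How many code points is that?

Byte at offset 0: 0xE2 = 11100010 → 3-byte char (#1). Advance 3.
Byte at offset 3: 0xF1 = 11110001 → 4-byte char (#2). Advance 4.
Byte at offset 7: 0xD7 = 11010111 → 2-byte char (#3). Advance 2.
Byte at offset 9: 0xF4 = 11110100 → 4-byte char (#4). Advance 4.
Byte at offset 13: 0xF1 = 11110001 → 4-byte char (#5). Advance 4.
Reached end at offset 17 after 5 code points.

5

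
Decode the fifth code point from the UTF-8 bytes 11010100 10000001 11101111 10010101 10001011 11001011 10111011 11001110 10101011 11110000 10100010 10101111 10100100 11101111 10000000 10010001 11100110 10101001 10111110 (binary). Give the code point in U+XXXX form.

U+22BE4

Offset 0: leading byte 0xD4 = 11010100 → 2-byte char #1 = D4 81.
Offset 2: leading byte 0xEF = 11101111 → 3-byte char #2 = EF 95 8B.
Offset 5: leading byte 0xCB = 11001011 → 2-byte char #3 = CB BB.
Offset 7: leading byte 0xCE = 11001110 → 2-byte char #4 = CE AB.
Offset 9: leading byte 0xF0 = 11110000 → 4-byte char #5 = F0 A2 AF A4.
Leading byte 0xF0 = 11110000 matches 11110xxx → 4-byte sequence.
Byte 1: 0xF0 = 11110000, payload 000 (3 bits).
Byte 2: 0xA2 = 10100010 (10xxxxxx ✓), payload 100010.
Byte 3: 0xAF = 10101111 (10xxxxxx ✓), payload 101111.
Byte 4: 0xA4 = 10100100 (10xxxxxx ✓), payload 100100.
Concatenate: 000100010101111100100 = 0x22BE4 (21 bits → U+22BE4).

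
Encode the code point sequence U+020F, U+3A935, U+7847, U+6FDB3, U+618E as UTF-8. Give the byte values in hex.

C8 8F F0 BA A4 B5 E7 A1 87 F1 AF B6 B3 E6 86 8E

U+020F: 2-byte form → C8 8F.
U+3A935: 4-byte form → F0 BA A4 B5.
U+7847: 3-byte form → E7 A1 87.
U+6FDB3: 4-byte form → F1 AF B6 B3.
U+618E: 3-byte form → E6 86 8E.
Concatenated (16 bytes): C8 8F F0 BA A4 B5 E7 A1 87 F1 AF B6 B3 E6 86 8E.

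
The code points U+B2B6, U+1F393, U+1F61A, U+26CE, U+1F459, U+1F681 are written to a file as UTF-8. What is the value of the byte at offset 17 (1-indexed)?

0x91

1-indexed offset 17 is 0-indexed offset 16.
U+B2B6 → 3-byte form EB 8A B6 at offsets 0–2.
U+1F393 → 4-byte form F0 9F 8E 93 at offsets 3–6.
U+1F61A → 4-byte form F0 9F 98 9A at offsets 7–10.
U+26CE → 3-byte form E2 9B 8E at offsets 11–13.
U+1F459 → 4-byte form F0 9F 91 99 at offsets 14–17.
Offset 16 falls in char 5's range; it's byte 3 of F0 9F 91 99 = 0x91.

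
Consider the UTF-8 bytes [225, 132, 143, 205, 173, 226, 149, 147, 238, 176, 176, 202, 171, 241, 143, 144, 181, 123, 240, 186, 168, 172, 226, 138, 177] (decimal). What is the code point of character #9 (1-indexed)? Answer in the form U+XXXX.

Offset 0: leading byte 0xE1 = 11100001 → 3-byte char #1 = E1 84 8F.
Offset 3: leading byte 0xCD = 11001101 → 2-byte char #2 = CD AD.
Offset 5: leading byte 0xE2 = 11100010 → 3-byte char #3 = E2 95 93.
Offset 8: leading byte 0xEE = 11101110 → 3-byte char #4 = EE B0 B0.
Offset 11: leading byte 0xCA = 11001010 → 2-byte char #5 = CA AB.
Offset 13: leading byte 0xF1 = 11110001 → 4-byte char #6 = F1 8F 90 B5.
Offset 17: leading byte 0x7B = 01111011 → 1-byte char #7 = 7B.
Offset 18: leading byte 0xF0 = 11110000 → 4-byte char #8 = F0 BA A8 AC.
Offset 22: leading byte 0xE2 = 11100010 → 3-byte char #9 = E2 8A B1.
Leading byte 0xE2 = 11100010 matches 1110xxxx → 3-byte sequence.
Byte 1: 0xE2 = 11100010, payload 0010 (4 bits).
Byte 2: 0x8A = 10001010 (10xxxxxx ✓), payload 001010.
Byte 3: 0xB1 = 10110001 (10xxxxxx ✓), payload 110001.
Concatenate: 0010001010110001 = 0x22B1 (16 bits → U+22B1).

U+22B1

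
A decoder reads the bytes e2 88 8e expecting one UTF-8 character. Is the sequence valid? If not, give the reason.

Leading byte 0xE2 = 11100010 → 3-byte form.
Continuation bytes 0x88=10001000, 0x8E=10001110 all match 10xxxxxx.
Decoded value 0x220E is ≥ 0x800 (shortest form) and not a surrogate.

valid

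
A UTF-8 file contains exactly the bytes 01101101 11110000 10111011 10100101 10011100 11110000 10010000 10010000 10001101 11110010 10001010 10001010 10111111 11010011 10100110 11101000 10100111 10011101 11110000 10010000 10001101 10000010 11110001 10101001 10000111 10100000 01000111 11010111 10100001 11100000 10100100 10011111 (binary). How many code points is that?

Byte at offset 0: 0x6D = 01101101 → 1-byte char (#1). Advance 1.
Byte at offset 1: 0xF0 = 11110000 → 4-byte char (#2). Advance 4.
Byte at offset 5: 0xF0 = 11110000 → 4-byte char (#3). Advance 4.
Byte at offset 9: 0xF2 = 11110010 → 4-byte char (#4). Advance 4.
Byte at offset 13: 0xD3 = 11010011 → 2-byte char (#5). Advance 2.
Byte at offset 15: 0xE8 = 11101000 → 3-byte char (#6). Advance 3.
Byte at offset 18: 0xF0 = 11110000 → 4-byte char (#7). Advance 4.
Byte at offset 22: 0xF1 = 11110001 → 4-byte char (#8). Advance 4.
Byte at offset 26: 0x47 = 01000111 → 1-byte char (#9). Advance 1.
Byte at offset 27: 0xD7 = 11010111 → 2-byte char (#10). Advance 2.
Byte at offset 29: 0xE0 = 11100000 → 3-byte char (#11). Advance 3.
Reached end at offset 32 after 11 code points.

11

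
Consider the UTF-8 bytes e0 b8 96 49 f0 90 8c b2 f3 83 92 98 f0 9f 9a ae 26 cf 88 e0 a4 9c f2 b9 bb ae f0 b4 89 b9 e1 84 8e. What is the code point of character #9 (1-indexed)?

Offset 0: leading byte 0xE0 = 11100000 → 3-byte char #1 = E0 B8 96.
Offset 3: leading byte 0x49 = 01001001 → 1-byte char #2 = 49.
Offset 4: leading byte 0xF0 = 11110000 → 4-byte char #3 = F0 90 8C B2.
Offset 8: leading byte 0xF3 = 11110011 → 4-byte char #4 = F3 83 92 98.
Offset 12: leading byte 0xF0 = 11110000 → 4-byte char #5 = F0 9F 9A AE.
Offset 16: leading byte 0x26 = 00100110 → 1-byte char #6 = 26.
Offset 17: leading byte 0xCF = 11001111 → 2-byte char #7 = CF 88.
Offset 19: leading byte 0xE0 = 11100000 → 3-byte char #8 = E0 A4 9C.
Offset 22: leading byte 0xF2 = 11110010 → 4-byte char #9 = F2 B9 BB AE.
Leading byte 0xF2 = 11110010 matches 11110xxx → 4-byte sequence.
Byte 1: 0xF2 = 11110010, payload 010 (3 bits).
Byte 2: 0xB9 = 10111001 (10xxxxxx ✓), payload 111001.
Byte 3: 0xBB = 10111011 (10xxxxxx ✓), payload 111011.
Byte 4: 0xAE = 10101110 (10xxxxxx ✓), payload 101110.
Concatenate: 010111001111011101110 = 0xB9EEE (21 bits → U+B9EEE).

U+B9EEE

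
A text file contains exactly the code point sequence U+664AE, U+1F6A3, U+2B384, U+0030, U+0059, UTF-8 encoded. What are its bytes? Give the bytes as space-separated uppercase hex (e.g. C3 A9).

F1 A6 92 AE F0 9F 9A A3 F0 AB 8E 84 30 59

U+664AE: 4-byte form → F1 A6 92 AE.
U+1F6A3: 4-byte form → F0 9F 9A A3.
U+2B384: 4-byte form → F0 AB 8E 84.
U+0030: 1-byte form → 30.
U+0059: 1-byte form → 59.
Concatenated (14 bytes): F1 A6 92 AE F0 9F 9A A3 F0 AB 8E 84 30 59.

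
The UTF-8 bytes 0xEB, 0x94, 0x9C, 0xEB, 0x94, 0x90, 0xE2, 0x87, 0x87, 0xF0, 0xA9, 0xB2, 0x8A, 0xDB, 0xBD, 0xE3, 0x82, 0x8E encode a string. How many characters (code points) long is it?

Byte at offset 0: 0xEB = 11101011 → 3-byte char (#1). Advance 3.
Byte at offset 3: 0xEB = 11101011 → 3-byte char (#2). Advance 3.
Byte at offset 6: 0xE2 = 11100010 → 3-byte char (#3). Advance 3.
Byte at offset 9: 0xF0 = 11110000 → 4-byte char (#4). Advance 4.
Byte at offset 13: 0xDB = 11011011 → 2-byte char (#5). Advance 2.
Byte at offset 15: 0xE3 = 11100011 → 3-byte char (#6). Advance 3.
Reached end at offset 18 after 6 code points.

6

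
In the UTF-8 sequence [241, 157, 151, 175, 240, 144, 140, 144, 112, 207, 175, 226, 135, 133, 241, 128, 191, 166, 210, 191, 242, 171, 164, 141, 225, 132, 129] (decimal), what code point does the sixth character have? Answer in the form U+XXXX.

Offset 0: leading byte 0xF1 = 11110001 → 4-byte char #1 = F1 9D 97 AF.
Offset 4: leading byte 0xF0 = 11110000 → 4-byte char #2 = F0 90 8C 90.
Offset 8: leading byte 0x70 = 01110000 → 1-byte char #3 = 70.
Offset 9: leading byte 0xCF = 11001111 → 2-byte char #4 = CF AF.
Offset 11: leading byte 0xE2 = 11100010 → 3-byte char #5 = E2 87 85.
Offset 14: leading byte 0xF1 = 11110001 → 4-byte char #6 = F1 80 BF A6.
Leading byte 0xF1 = 11110001 matches 11110xxx → 4-byte sequence.
Byte 1: 0xF1 = 11110001, payload 001 (3 bits).
Byte 2: 0x80 = 10000000 (10xxxxxx ✓), payload 000000.
Byte 3: 0xBF = 10111111 (10xxxxxx ✓), payload 111111.
Byte 4: 0xA6 = 10100110 (10xxxxxx ✓), payload 100110.
Concatenate: 001000000111111100110 = 0x40FE6 (21 bits → U+40FE6).

U+40FE6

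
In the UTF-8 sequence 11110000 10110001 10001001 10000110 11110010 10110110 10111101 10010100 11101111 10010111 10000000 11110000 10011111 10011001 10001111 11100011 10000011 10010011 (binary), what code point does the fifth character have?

U+30D3

Offset 0: leading byte 0xF0 = 11110000 → 4-byte char #1 = F0 B1 89 86.
Offset 4: leading byte 0xF2 = 11110010 → 4-byte char #2 = F2 B6 BD 94.
Offset 8: leading byte 0xEF = 11101111 → 3-byte char #3 = EF 97 80.
Offset 11: leading byte 0xF0 = 11110000 → 4-byte char #4 = F0 9F 99 8F.
Offset 15: leading byte 0xE3 = 11100011 → 3-byte char #5 = E3 83 93.
Leading byte 0xE3 = 11100011 matches 1110xxxx → 3-byte sequence.
Byte 1: 0xE3 = 11100011, payload 0011 (4 bits).
Byte 2: 0x83 = 10000011 (10xxxxxx ✓), payload 000011.
Byte 3: 0x93 = 10010011 (10xxxxxx ✓), payload 010011.
Concatenate: 0011000011010011 = 0x30D3 (16 bits → U+30D3).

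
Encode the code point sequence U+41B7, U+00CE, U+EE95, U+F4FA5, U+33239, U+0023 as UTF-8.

U+41B7: 3-byte form → E4 86 B7.
U+00CE: 2-byte form → C3 8E.
U+EE95: 3-byte form → EE BA 95.
U+F4FA5: 4-byte form → F3 B4 BE A5.
U+33239: 4-byte form → F0 B3 88 B9.
U+0023: 1-byte form → 23.
Concatenated (17 bytes): E4 86 B7 C3 8E EE BA 95 F3 B4 BE A5 F0 B3 88 B9 23.

E4 86 B7 C3 8E EE BA 95 F3 B4 BE A5 F0 B3 88 B9 23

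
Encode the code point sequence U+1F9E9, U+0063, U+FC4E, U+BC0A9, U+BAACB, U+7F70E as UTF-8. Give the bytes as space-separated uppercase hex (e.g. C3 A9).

F0 9F A7 A9 63 EF B1 8E F2 BC 82 A9 F2 BA AB 8B F1 BF 9C 8E

U+1F9E9: 4-byte form → F0 9F A7 A9.
U+0063: 1-byte form → 63.
U+FC4E: 3-byte form → EF B1 8E.
U+BC0A9: 4-byte form → F2 BC 82 A9.
U+BAACB: 4-byte form → F2 BA AB 8B.
U+7F70E: 4-byte form → F1 BF 9C 8E.
Concatenated (20 bytes): F0 9F A7 A9 63 EF B1 8E F2 BC 82 A9 F2 BA AB 8B F1 BF 9C 8E.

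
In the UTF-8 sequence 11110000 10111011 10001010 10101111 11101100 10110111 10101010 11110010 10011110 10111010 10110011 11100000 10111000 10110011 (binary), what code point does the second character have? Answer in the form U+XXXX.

U+CDEA

Offset 0: leading byte 0xF0 = 11110000 → 4-byte char #1 = F0 BB 8A AF.
Offset 4: leading byte 0xEC = 11101100 → 3-byte char #2 = EC B7 AA.
Leading byte 0xEC = 11101100 matches 1110xxxx → 3-byte sequence.
Byte 1: 0xEC = 11101100, payload 1100 (4 bits).
Byte 2: 0xB7 = 10110111 (10xxxxxx ✓), payload 110111.
Byte 3: 0xAA = 10101010 (10xxxxxx ✓), payload 101010.
Concatenate: 1100110111101010 = 0xCDEA (16 bits → U+CDEA).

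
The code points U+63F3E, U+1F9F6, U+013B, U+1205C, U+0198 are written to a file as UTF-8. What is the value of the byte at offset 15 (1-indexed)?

0xC6

1-indexed offset 15 is 0-indexed offset 14.
U+63F3E → 4-byte form F1 A3 BC BE at offsets 0–3.
U+1F9F6 → 4-byte form F0 9F A7 B6 at offsets 4–7.
U+013B → 2-byte form C4 BB at offsets 8–9.
U+1205C → 4-byte form F0 92 81 9C at offsets 10–13.
U+0198 → 2-byte form C6 98 at offsets 14–15.
Offset 14 falls in char 5's range; it's byte 1 of C6 98 = 0xC6.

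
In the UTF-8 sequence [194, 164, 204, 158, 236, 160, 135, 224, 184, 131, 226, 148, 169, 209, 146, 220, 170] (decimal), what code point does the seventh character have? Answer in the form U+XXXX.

Offset 0: leading byte 0xC2 = 11000010 → 2-byte char #1 = C2 A4.
Offset 2: leading byte 0xCC = 11001100 → 2-byte char #2 = CC 9E.
Offset 4: leading byte 0xEC = 11101100 → 3-byte char #3 = EC A0 87.
Offset 7: leading byte 0xE0 = 11100000 → 3-byte char #4 = E0 B8 83.
Offset 10: leading byte 0xE2 = 11100010 → 3-byte char #5 = E2 94 A9.
Offset 13: leading byte 0xD1 = 11010001 → 2-byte char #6 = D1 92.
Offset 15: leading byte 0xDC = 11011100 → 2-byte char #7 = DC AA.
Leading byte 0xDC = 11011100 matches 110xxxxx → 2-byte sequence.
Byte 1: 0xDC = 11011100, payload 11100 (5 bits).
Byte 2: 0xAA = 10101010 (10xxxxxx ✓), payload 101010.
Concatenate: 11100101010 = 0x72A (11 bits → U+072A).

U+072A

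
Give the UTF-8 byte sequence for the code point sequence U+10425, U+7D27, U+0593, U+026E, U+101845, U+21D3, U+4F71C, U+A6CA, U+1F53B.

U+10425: 4-byte form → F0 90 90 A5.
U+7D27: 3-byte form → E7 B4 A7.
U+0593: 2-byte form → D6 93.
U+026E: 2-byte form → C9 AE.
U+101845: 4-byte form → F4 81 A1 85.
U+21D3: 3-byte form → E2 87 93.
U+4F71C: 4-byte form → F1 8F 9C 9C.
U+A6CA: 3-byte form → EA 9B 8A.
U+1F53B: 4-byte form → F0 9F 94 BB.
Concatenated (29 bytes): F0 90 90 A5 E7 B4 A7 D6 93 C9 AE F4 81 A1 85 E2 87 93 F1 8F 9C 9C EA 9B 8A F0 9F 94 BB.

F0 90 90 A5 E7 B4 A7 D6 93 C9 AE F4 81 A1 85 E2 87 93 F1 8F 9C 9C EA 9B 8A F0 9F 94 BB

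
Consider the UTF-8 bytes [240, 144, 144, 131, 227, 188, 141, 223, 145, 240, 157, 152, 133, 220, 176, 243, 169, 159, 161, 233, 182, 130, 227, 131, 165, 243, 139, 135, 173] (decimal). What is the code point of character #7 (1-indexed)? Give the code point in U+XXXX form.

Offset 0: leading byte 0xF0 = 11110000 → 4-byte char #1 = F0 90 90 83.
Offset 4: leading byte 0xE3 = 11100011 → 3-byte char #2 = E3 BC 8D.
Offset 7: leading byte 0xDF = 11011111 → 2-byte char #3 = DF 91.
Offset 9: leading byte 0xF0 = 11110000 → 4-byte char #4 = F0 9D 98 85.
Offset 13: leading byte 0xDC = 11011100 → 2-byte char #5 = DC B0.
Offset 15: leading byte 0xF3 = 11110011 → 4-byte char #6 = F3 A9 9F A1.
Offset 19: leading byte 0xE9 = 11101001 → 3-byte char #7 = E9 B6 82.
Leading byte 0xE9 = 11101001 matches 1110xxxx → 3-byte sequence.
Byte 1: 0xE9 = 11101001, payload 1001 (4 bits).
Byte 2: 0xB6 = 10110110 (10xxxxxx ✓), payload 110110.
Byte 3: 0x82 = 10000010 (10xxxxxx ✓), payload 000010.
Concatenate: 1001110110000010 = 0x9D82 (16 bits → U+9D82).

U+9D82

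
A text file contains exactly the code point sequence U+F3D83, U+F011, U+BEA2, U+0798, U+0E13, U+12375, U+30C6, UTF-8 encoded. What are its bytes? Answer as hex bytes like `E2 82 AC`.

U+F3D83: 4-byte form → F3 B3 B6 83.
U+F011: 3-byte form → EF 80 91.
U+BEA2: 3-byte form → EB BA A2.
U+0798: 2-byte form → DE 98.
U+0E13: 3-byte form → E0 B8 93.
U+12375: 4-byte form → F0 92 8D B5.
U+30C6: 3-byte form → E3 83 86.
Concatenated (22 bytes): F3 B3 B6 83 EF 80 91 EB BA A2 DE 98 E0 B8 93 F0 92 8D B5 E3 83 86.

F3 B3 B6 83 EF 80 91 EB BA A2 DE 98 E0 B8 93 F0 92 8D B5 E3 83 86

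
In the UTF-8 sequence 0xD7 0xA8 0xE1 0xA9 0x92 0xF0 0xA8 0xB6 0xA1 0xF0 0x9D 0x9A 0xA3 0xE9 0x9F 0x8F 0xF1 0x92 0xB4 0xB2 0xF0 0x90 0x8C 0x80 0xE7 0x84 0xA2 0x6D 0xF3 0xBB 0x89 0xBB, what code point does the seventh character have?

Offset 0: leading byte 0xD7 = 11010111 → 2-byte char #1 = D7 A8.
Offset 2: leading byte 0xE1 = 11100001 → 3-byte char #2 = E1 A9 92.
Offset 5: leading byte 0xF0 = 11110000 → 4-byte char #3 = F0 A8 B6 A1.
Offset 9: leading byte 0xF0 = 11110000 → 4-byte char #4 = F0 9D 9A A3.
Offset 13: leading byte 0xE9 = 11101001 → 3-byte char #5 = E9 9F 8F.
Offset 16: leading byte 0xF1 = 11110001 → 4-byte char #6 = F1 92 B4 B2.
Offset 20: leading byte 0xF0 = 11110000 → 4-byte char #7 = F0 90 8C 80.
Leading byte 0xF0 = 11110000 matches 11110xxx → 4-byte sequence.
Byte 1: 0xF0 = 11110000, payload 000 (3 bits).
Byte 2: 0x90 = 10010000 (10xxxxxx ✓), payload 010000.
Byte 3: 0x8C = 10001100 (10xxxxxx ✓), payload 001100.
Byte 4: 0x80 = 10000000 (10xxxxxx ✓), payload 000000.
Concatenate: 000010000001100000000 = 0x10300 (21 bits → U+10300).

U+10300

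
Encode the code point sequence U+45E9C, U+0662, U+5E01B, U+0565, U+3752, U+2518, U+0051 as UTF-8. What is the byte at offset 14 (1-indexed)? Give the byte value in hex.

1-indexed offset 14 is 0-indexed offset 13.
U+45E9C → 4-byte form F1 85 BA 9C at offsets 0–3.
U+0662 → 2-byte form D9 A2 at offsets 4–5.
U+5E01B → 4-byte form F1 9E 80 9B at offsets 6–9.
U+0565 → 2-byte form D5 A5 at offsets 10–11.
U+3752 → 3-byte form E3 9D 92 at offsets 12–14.
Offset 13 falls in char 5's range; it's byte 2 of E3 9D 92 = 0x9D.

0x9D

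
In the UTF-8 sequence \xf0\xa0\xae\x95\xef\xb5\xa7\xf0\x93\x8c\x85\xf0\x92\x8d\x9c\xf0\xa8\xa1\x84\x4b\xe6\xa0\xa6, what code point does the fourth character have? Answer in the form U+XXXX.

Offset 0: leading byte 0xF0 = 11110000 → 4-byte char #1 = F0 A0 AE 95.
Offset 4: leading byte 0xEF = 11101111 → 3-byte char #2 = EF B5 A7.
Offset 7: leading byte 0xF0 = 11110000 → 4-byte char #3 = F0 93 8C 85.
Offset 11: leading byte 0xF0 = 11110000 → 4-byte char #4 = F0 92 8D 9C.
Leading byte 0xF0 = 11110000 matches 11110xxx → 4-byte sequence.
Byte 1: 0xF0 = 11110000, payload 000 (3 bits).
Byte 2: 0x92 = 10010010 (10xxxxxx ✓), payload 010010.
Byte 3: 0x8D = 10001101 (10xxxxxx ✓), payload 001101.
Byte 4: 0x9C = 10011100 (10xxxxxx ✓), payload 011100.
Concatenate: 000010010001101011100 = 0x1235C (21 bits → U+1235C).

U+1235C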